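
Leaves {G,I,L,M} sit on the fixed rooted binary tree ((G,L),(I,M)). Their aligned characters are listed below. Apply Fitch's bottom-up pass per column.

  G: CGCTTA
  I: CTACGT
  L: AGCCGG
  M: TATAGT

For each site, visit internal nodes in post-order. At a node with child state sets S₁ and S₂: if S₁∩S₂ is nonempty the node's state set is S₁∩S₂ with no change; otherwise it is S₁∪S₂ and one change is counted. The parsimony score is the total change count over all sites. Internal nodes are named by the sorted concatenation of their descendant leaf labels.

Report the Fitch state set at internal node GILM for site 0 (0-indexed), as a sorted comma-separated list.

site 0, node GL: G={C} ∪ L={A} → {A,C} (+1)
site 0, node IM: I={C} ∪ M={T} → {C,T} (+1)
site 0, node GILM: GL={A,C} ∩ IM={C,T} → {C} (+0)
site 1, node GL: G={G} ∩ L={G} → {G} (+0)
site 1, node IM: I={T} ∪ M={A} → {A,T} (+1)
site 1, node GILM: GL={G} ∪ IM={A,T} → {A,G,T} (+1)
site 2, node GL: G={C} ∩ L={C} → {C} (+0)
site 2, node IM: I={A} ∪ M={T} → {A,T} (+1)
site 2, node GILM: GL={C} ∪ IM={A,T} → {A,C,T} (+1)
site 3, node GL: G={T} ∪ L={C} → {C,T} (+1)
site 3, node IM: I={C} ∪ M={A} → {A,C} (+1)
site 3, node GILM: GL={C,T} ∩ IM={A,C} → {C} (+0)
site 4, node GL: G={T} ∪ L={G} → {G,T} (+1)
site 4, node IM: I={G} ∩ M={G} → {G} (+0)
site 4, node GILM: GL={G,T} ∩ IM={G} → {G} (+0)
site 5, node GL: G={A} ∪ L={G} → {A,G} (+1)
site 5, node IM: I={T} ∩ M={T} → {T} (+0)
site 5, node GILM: GL={A,G} ∪ IM={T} → {A,G,T} (+1)
per-site changes: [2, 2, 2, 2, 1, 2]; total = 11

C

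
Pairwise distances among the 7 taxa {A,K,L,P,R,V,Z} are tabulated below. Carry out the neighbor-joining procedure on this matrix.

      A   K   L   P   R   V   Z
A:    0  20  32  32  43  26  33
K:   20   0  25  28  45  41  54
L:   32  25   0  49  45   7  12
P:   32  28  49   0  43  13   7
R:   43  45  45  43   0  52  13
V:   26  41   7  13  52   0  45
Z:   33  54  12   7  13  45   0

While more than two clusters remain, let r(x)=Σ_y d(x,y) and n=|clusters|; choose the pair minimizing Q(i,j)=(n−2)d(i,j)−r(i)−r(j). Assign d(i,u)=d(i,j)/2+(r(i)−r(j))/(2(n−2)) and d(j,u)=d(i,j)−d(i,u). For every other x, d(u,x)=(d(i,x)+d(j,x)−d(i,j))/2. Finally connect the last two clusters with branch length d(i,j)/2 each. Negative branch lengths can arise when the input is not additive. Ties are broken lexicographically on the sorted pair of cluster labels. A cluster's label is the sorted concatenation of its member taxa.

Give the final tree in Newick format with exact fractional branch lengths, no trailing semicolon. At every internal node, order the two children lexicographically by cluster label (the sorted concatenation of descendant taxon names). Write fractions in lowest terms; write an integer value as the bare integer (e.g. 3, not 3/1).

iteration 1: select R,Z (d=13, Q=-340); attach at lengths (71/5, -6/5); label the merged cluster RZ
  updated: d(A,RZ)=63/2, d(K,RZ)=43, d(L,RZ)=22, d(P,RZ)=37/2, d(RZ,V)=42
iteration 2: select L,V (d=7, Q=-236); attach at lengths (17/4, 11/4); label the merged cluster LV
  updated: d(A,LV)=51/2, d(K,LV)=59/2, d(LV,P)=55/2, d(LV,RZ)=57/2
iteration 3: select P,RZ (d=37/2, Q=-172); attach at lengths (20/3, 71/6); label the merged cluster PRZ
  updated: d(A,PRZ)=45/2, d(K,PRZ)=105/4, d(LV,PRZ)=75/4
iteration 4: select A,K (d=20, Q=-415/4); attach at lengths (129/16, 191/16); label the merged cluster AK
  updated: d(AK,LV)=35/2, d(AK,PRZ)=115/8
iteration 5: select AK,LV (d=35/2, Q=-405/8); attach at lengths (105/16, 175/16); label the merged cluster AKLV
  updated: d(AKLV,PRZ)=125/16
iteration 6: select AKLV,PRZ (d=125/16); attach at lengths (125/32, 125/32); label the merged cluster AKLPRVZ
final tree: (((A:129/16,K:191/16):105/16,(L:17/4,V:11/4):175/16):125/32,(P:20/3,(R:71/5,Z:-6/5):71/6):125/32)
total length: 1341/16

(((A:129/16,K:191/16):105/16,(L:17/4,V:11/4):175/16):125/32,(P:20/3,(R:71/5,Z:-6/5):71/6):125/32)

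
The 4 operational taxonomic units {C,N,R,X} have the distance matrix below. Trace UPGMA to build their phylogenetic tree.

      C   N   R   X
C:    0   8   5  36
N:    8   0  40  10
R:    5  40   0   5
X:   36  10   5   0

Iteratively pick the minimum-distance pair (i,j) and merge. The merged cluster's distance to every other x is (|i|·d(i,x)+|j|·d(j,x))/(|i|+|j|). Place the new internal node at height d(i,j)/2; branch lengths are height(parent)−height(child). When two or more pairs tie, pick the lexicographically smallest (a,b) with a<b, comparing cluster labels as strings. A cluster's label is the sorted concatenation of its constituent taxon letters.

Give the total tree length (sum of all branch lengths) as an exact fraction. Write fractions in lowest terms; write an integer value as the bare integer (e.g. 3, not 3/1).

1. join C+R (d=5) ⇒ CR; edges |C|=5/2, |R|=5/2
  updated: d(CR,N)=24, d(CR,X)=41/2
2. join N+X (d=10) ⇒ NX; edges |N|=5, |X|=5
  updated: d(CR,NX)=89/4
3. join CR+NX (d=89/4) ⇒ CNRX; edges |CR|=69/8, |NX|=49/8
final tree: ((C:5/2,R:5/2):69/8,(N:5,X:5):49/8)
total length: 119/4

119/4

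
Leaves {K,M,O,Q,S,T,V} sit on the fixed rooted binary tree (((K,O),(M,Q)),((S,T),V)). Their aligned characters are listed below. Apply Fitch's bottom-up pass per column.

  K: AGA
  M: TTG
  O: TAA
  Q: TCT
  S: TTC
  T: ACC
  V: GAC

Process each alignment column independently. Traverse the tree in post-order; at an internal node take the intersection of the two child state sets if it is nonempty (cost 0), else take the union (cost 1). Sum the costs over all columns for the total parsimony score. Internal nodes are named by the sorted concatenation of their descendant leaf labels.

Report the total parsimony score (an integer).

11

site 0, node KO: K={A} ∪ O={T} → {A,T} (+1)
site 0, node MQ: M={T} ∩ Q={T} → {T} (+0)
site 0, node KMOQ: KO={A,T} ∩ MQ={T} → {T} (+0)
site 0, node ST: S={T} ∪ T={A} → {A,T} (+1)
site 0, node STV: ST={A,T} ∪ V={G} → {A,G,T} (+1)
site 0, node KMOQSTV: KMOQ={T} ∩ STV={A,G,T} → {T} (+0)
site 1, node KO: K={G} ∪ O={A} → {A,G} (+1)
site 1, node MQ: M={T} ∪ Q={C} → {C,T} (+1)
site 1, node KMOQ: KO={A,G} ∪ MQ={C,T} → {A,C,G,T} (+1)
site 1, node ST: S={T} ∪ T={C} → {C,T} (+1)
site 1, node STV: ST={C,T} ∪ V={A} → {A,C,T} (+1)
site 1, node KMOQSTV: KMOQ={A,C,G,T} ∩ STV={A,C,T} → {A,C,T} (+0)
site 2, node KO: K={A} ∩ O={A} → {A} (+0)
site 2, node MQ: M={G} ∪ Q={T} → {G,T} (+1)
site 2, node KMOQ: KO={A} ∪ MQ={G,T} → {A,G,T} (+1)
site 2, node ST: S={C} ∩ T={C} → {C} (+0)
site 2, node STV: ST={C} ∩ V={C} → {C} (+0)
site 2, node KMOQSTV: KMOQ={A,G,T} ∪ STV={C} → {A,C,G,T} (+1)
per-site changes: [3, 5, 3]; total = 11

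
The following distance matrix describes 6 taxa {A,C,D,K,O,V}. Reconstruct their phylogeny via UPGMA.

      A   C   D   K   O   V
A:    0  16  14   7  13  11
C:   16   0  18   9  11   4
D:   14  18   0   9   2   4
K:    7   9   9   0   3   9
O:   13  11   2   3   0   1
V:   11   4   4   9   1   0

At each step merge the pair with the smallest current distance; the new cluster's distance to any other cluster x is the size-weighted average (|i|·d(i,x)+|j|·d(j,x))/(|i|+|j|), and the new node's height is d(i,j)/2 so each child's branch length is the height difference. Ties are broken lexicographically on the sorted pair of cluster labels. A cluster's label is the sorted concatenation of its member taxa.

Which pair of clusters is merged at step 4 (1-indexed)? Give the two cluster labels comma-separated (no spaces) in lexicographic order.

iteration 1: select O,V (d=1); attach at lengths (1/2, 1/2); label the merged cluster OV
  updated: d(A,OV)=12, d(C,OV)=15/2, d(D,OV)=3, d(K,OV)=6
iteration 2: select D,OV (d=3); attach at lengths (3/2, 1); label the merged cluster DOV
  updated: d(A,DOV)=38/3, d(C,DOV)=11, d(DOV,K)=7
iteration 3: select A,K (d=7); attach at lengths (7/2, 7/2); label the merged cluster AK
  updated: d(AK,C)=25/2, d(AK,DOV)=59/6
iteration 4: select AK,DOV (d=59/6); attach at lengths (17/12, 41/12); label the merged cluster ADKOV
  updated: d(ADKOV,C)=58/5
iteration 5: select ADKOV,C (d=58/5); attach at lengths (53/60, 29/5); label the merged cluster ACDKOV
final tree: (((A:7/2,K:7/2):17/12,(D:3/2,(O:1/2,V:1/2):1):41/12):53/60,C:29/5)
total length: 1321/60

AK,DOV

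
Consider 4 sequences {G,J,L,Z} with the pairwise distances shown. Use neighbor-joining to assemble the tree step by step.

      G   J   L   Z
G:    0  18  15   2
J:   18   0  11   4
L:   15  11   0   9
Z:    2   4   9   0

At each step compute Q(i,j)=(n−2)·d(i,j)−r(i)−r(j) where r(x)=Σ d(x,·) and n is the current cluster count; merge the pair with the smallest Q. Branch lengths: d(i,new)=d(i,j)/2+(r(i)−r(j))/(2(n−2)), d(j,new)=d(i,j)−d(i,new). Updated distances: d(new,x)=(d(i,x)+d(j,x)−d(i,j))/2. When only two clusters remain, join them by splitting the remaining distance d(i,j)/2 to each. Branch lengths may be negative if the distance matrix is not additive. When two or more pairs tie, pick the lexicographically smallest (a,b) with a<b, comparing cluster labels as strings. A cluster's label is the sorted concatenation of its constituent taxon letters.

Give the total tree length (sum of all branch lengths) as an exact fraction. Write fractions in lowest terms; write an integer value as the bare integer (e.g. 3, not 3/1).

18

step 1: merge (G,Z) at d=2, Q=-46; branch lengths G→6, Z→-4; new cluster GZ
  updated: d(GZ,J)=10, d(GZ,L)=11
step 2: merge (GZ,J) at d=10, Q=-32; branch lengths GZ→5, J→5; new cluster GJZ
  updated: d(GJZ,L)=6
step 3: merge (GJZ,L) at d=6; branch lengths GJZ→3, L→3; new cluster GJLZ
final tree: (((G:6,Z:-4):5,J:5):3,L:3)
total length: 18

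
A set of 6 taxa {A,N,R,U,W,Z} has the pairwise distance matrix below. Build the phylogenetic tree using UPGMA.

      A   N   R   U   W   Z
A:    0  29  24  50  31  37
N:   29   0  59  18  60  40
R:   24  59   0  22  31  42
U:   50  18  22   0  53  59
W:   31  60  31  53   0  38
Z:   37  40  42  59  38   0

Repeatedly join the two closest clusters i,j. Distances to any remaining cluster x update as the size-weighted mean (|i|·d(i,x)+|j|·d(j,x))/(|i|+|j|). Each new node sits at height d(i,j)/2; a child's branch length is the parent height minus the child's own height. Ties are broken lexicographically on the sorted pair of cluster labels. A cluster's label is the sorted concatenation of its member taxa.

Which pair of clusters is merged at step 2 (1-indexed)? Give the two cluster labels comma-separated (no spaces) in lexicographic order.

A,R

iteration 1: select N,U (d=18); attach at lengths (9, 9); label the merged cluster NU
  updated: d(A,NU)=79/2, d(NU,R)=81/2, d(NU,W)=113/2, d(NU,Z)=99/2
iteration 2: select A,R (d=24); attach at lengths (12, 12); label the merged cluster AR
  updated: d(AR,NU)=40, d(AR,W)=31, d(AR,Z)=79/2
iteration 3: select AR,W (d=31); attach at lengths (7/2, 31/2); label the merged cluster ARW
  updated: d(ARW,NU)=91/2, d(ARW,Z)=39
iteration 4: select ARW,Z (d=39); attach at lengths (4, 39/2); label the merged cluster ARWZ
  updated: d(ARWZ,NU)=93/2
iteration 5: select ARWZ,NU (d=93/2); attach at lengths (15/4, 57/4); label the merged cluster ANRUWZ
final tree: ((((A:12,R:12):7/2,W:31/2):4,Z:39/2):15/4,(N:9,U:9):57/4)
total length: 205/2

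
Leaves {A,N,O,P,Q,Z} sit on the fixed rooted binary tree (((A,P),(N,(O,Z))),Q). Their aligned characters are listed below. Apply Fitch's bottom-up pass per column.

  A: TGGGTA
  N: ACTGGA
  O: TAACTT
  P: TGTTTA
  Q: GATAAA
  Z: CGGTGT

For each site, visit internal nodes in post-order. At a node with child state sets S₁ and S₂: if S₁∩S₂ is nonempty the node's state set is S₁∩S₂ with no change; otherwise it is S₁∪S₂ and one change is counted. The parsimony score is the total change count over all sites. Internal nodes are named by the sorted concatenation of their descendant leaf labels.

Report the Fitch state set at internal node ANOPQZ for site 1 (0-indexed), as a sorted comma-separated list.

A,G

site 0, node AP: A={T} ∩ P={T} → {T} (+0)
site 0, node OZ: O={T} ∪ Z={C} → {C,T} (+1)
site 0, node NOZ: N={A} ∪ OZ={C,T} → {A,C,T} (+1)
site 0, node ANOPZ: AP={T} ∩ NOZ={A,C,T} → {T} (+0)
site 0, node ANOPQZ: ANOPZ={T} ∪ Q={G} → {G,T} (+1)
site 1, node AP: A={G} ∩ P={G} → {G} (+0)
site 1, node OZ: O={A} ∪ Z={G} → {A,G} (+1)
site 1, node NOZ: N={C} ∪ OZ={A,G} → {A,C,G} (+1)
site 1, node ANOPZ: AP={G} ∩ NOZ={A,C,G} → {G} (+0)
site 1, node ANOPQZ: ANOPZ={G} ∪ Q={A} → {A,G} (+1)
site 2, node AP: A={G} ∪ P={T} → {G,T} (+1)
site 2, node OZ: O={A} ∪ Z={G} → {A,G} (+1)
site 2, node NOZ: N={T} ∪ OZ={A,G} → {A,G,T} (+1)
site 2, node ANOPZ: AP={G,T} ∩ NOZ={A,G,T} → {G,T} (+0)
site 2, node ANOPQZ: ANOPZ={G,T} ∩ Q={T} → {T} (+0)
site 3, node AP: A={G} ∪ P={T} → {G,T} (+1)
site 3, node OZ: O={C} ∪ Z={T} → {C,T} (+1)
site 3, node NOZ: N={G} ∪ OZ={C,T} → {C,G,T} (+1)
site 3, node ANOPZ: AP={G,T} ∩ NOZ={C,G,T} → {G,T} (+0)
site 3, node ANOPQZ: ANOPZ={G,T} ∪ Q={A} → {A,G,T} (+1)
site 4, node AP: A={T} ∩ P={T} → {T} (+0)
site 4, node OZ: O={T} ∪ Z={G} → {G,T} (+1)
site 4, node NOZ: N={G} ∩ OZ={G,T} → {G} (+0)
site 4, node ANOPZ: AP={T} ∪ NOZ={G} → {G,T} (+1)
site 4, node ANOPQZ: ANOPZ={G,T} ∪ Q={A} → {A,G,T} (+1)
site 5, node AP: A={A} ∩ P={A} → {A} (+0)
site 5, node OZ: O={T} ∩ Z={T} → {T} (+0)
site 5, node NOZ: N={A} ∪ OZ={T} → {A,T} (+1)
site 5, node ANOPZ: AP={A} ∩ NOZ={A,T} → {A} (+0)
site 5, node ANOPQZ: ANOPZ={A} ∩ Q={A} → {A} (+0)
per-site changes: [3, 3, 3, 4, 3, 1]; total = 17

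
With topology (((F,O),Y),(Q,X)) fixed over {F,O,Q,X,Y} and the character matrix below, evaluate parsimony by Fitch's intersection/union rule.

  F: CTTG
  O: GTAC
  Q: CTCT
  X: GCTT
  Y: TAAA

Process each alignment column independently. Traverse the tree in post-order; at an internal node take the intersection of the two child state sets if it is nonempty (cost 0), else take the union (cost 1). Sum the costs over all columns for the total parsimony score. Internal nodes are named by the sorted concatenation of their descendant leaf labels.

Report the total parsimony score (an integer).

FO@0: {C} ∪ {G} = {C,G} (union, +1)
FOY@0: {C,G} ∪ {T} = {C,G,T} (union, +1)
QX@0: {C} ∪ {G} = {C,G} (union, +1)
FOQXY@0: {C,G,T} ∩ {C,G} = {C,G} (intersection, +0)
FO@1: {T} ∩ {T} = {T} (intersection, +0)
FOY@1: {T} ∪ {A} = {A,T} (union, +1)
QX@1: {T} ∪ {C} = {C,T} (union, +1)
FOQXY@1: {A,T} ∩ {C,T} = {T} (intersection, +0)
FO@2: {T} ∪ {A} = {A,T} (union, +1)
FOY@2: {A,T} ∩ {A} = {A} (intersection, +0)
QX@2: {C} ∪ {T} = {C,T} (union, +1)
FOQXY@2: {A} ∪ {C,T} = {A,C,T} (union, +1)
FO@3: {G} ∪ {C} = {C,G} (union, +1)
FOY@3: {C,G} ∪ {A} = {A,C,G} (union, +1)
QX@3: {T} ∩ {T} = {T} (intersection, +0)
FOQXY@3: {A,C,G} ∪ {T} = {A,C,G,T} (union, +1)
per-site changes: [3, 2, 3, 3]; total = 11

11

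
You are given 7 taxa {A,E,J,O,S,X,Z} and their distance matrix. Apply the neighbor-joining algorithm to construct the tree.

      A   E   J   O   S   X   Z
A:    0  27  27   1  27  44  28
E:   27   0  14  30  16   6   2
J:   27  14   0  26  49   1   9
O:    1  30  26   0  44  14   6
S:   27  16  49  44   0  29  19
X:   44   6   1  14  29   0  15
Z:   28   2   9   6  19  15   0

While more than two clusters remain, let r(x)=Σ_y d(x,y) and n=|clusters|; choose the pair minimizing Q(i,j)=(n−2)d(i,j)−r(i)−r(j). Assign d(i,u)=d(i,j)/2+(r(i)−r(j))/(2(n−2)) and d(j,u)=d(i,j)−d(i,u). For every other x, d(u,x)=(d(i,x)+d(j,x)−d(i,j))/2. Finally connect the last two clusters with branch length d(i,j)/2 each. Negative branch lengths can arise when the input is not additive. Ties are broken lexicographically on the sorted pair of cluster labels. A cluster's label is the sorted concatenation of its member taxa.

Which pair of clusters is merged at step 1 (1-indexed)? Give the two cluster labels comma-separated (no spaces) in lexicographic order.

iteration 1: select A,O (d=1, Q=-270); attach at lengths (19/5, -14/5); label the merged cluster AO
  updated: d(AO,E)=28, d(AO,J)=26, d(AO,S)=35, d(AO,X)=57/2, d(AO,Z)=33/2
iteration 2: select J,X (d=1, Q=-349/2); attach at lengths (47/16, -31/16); label the merged cluster JX
  updated: d(AO,JX)=107/4, d(E,JX)=19/2, d(JX,S)=77/2, d(JX,Z)=23/2
iteration 3: select E,S (d=16, Q=-116); attach at lengths (-5/6, 101/6); label the merged cluster ES
  updated: d(AO,ES)=47/2, d(ES,JX)=16, d(ES,Z)=5/2
iteration 4: select AO,JX (d=107/4, Q=-135/2); attach at lengths (33/2, 41/4); label the merged cluster AJOX
  updated: d(AJOX,ES)=51/8, d(AJOX,Z)=5/8
iteration 5: select AJOX,ES (d=51/8, Q=-19/2); attach at lengths (9/4, 33/8); label the merged cluster AEJOSX
  updated: d(AEJOSX,Z)=-13/8
iteration 6: select AEJOSX,Z (d=-13/8); attach at lengths (-13/16, -13/16); label the merged cluster AEJOSXZ
final tree: ((((A:19/5,O:-14/5):33/2,(J:47/16,X:-31/16):41/4):9/4,(E:-5/6,S:101/6):33/8):-13/16,Z:-13/16)
total length: 99/2

A,O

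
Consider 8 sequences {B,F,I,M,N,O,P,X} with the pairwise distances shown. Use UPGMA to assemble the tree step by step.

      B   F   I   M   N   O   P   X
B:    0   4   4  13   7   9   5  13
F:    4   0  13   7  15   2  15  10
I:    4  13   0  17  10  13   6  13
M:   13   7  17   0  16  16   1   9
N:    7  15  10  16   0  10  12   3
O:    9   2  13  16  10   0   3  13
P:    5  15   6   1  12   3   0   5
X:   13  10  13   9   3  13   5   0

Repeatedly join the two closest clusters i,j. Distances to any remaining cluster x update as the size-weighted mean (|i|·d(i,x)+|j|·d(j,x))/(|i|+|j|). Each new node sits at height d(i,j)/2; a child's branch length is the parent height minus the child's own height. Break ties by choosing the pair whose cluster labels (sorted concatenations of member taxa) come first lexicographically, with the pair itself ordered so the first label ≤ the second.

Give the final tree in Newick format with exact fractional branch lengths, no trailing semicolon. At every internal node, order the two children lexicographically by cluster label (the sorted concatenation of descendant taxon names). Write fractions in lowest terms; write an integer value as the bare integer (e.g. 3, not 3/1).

step 1: merge (M,P) at d=1; branch lengths M→1/2, P→1/2; new cluster MP
  updated: d(B,MP)=9, d(F,MP)=11, d(I,MP)=23/2, d(MP,N)=14, d(MP,O)=19/2, d(MP,X)=7
step 2: merge (F,O) at d=2; branch lengths F→1, O→1; new cluster FO
  updated: d(B,FO)=13/2, d(FO,I)=13, d(FO,MP)=41/4, d(FO,N)=25/2, d(FO,X)=23/2
step 3: merge (N,X) at d=3; branch lengths N→3/2, X→3/2; new cluster NX
  updated: d(B,NX)=10, d(FO,NX)=12, d(I,NX)=23/2, d(MP,NX)=21/2
step 4: merge (B,I) at d=4; branch lengths B→2, I→2; new cluster BI
  updated: d(BI,FO)=39/4, d(BI,MP)=41/4, d(BI,NX)=43/4
step 5: merge (BI,FO) at d=39/4; branch lengths BI→23/8, FO→31/8; new cluster BFIO
  updated: d(BFIO,MP)=41/4, d(BFIO,NX)=91/8
step 6: merge (BFIO,MP) at d=41/4; branch lengths BFIO→1/4, MP→37/8; new cluster BFIMOP
  updated: d(BFIMOP,NX)=133/12
step 7: merge (BFIMOP,NX) at d=133/12; branch lengths BFIMOP→5/12, NX→97/24; new cluster BFIMNOPX
final tree: ((((B:2,I:2):23/8,(F:1,O:1):31/8):1/4,(M:1/2,P:1/2):37/8):5/12,(N:3/2,X:3/2):97/24)
total length: 313/12

((((B:2,I:2):23/8,(F:1,O:1):31/8):1/4,(M:1/2,P:1/2):37/8):5/12,(N:3/2,X:3/2):97/24)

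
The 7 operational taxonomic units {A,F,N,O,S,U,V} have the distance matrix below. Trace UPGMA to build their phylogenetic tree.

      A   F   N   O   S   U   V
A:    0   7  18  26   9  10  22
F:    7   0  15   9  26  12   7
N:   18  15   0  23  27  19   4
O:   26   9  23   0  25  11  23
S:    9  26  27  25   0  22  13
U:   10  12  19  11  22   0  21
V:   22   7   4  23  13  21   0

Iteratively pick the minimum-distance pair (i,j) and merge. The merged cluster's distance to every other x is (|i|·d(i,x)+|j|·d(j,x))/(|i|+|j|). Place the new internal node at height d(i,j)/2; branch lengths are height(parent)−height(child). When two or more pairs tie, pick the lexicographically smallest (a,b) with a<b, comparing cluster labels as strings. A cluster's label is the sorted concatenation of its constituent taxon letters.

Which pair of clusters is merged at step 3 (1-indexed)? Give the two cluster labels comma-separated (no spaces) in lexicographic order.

AF,U

1. join N+V (d=4) ⇒ NV; edges |N|=2, |V|=2
  updated: d(A,NV)=20, d(F,NV)=11, d(NV,O)=23, d(NV,S)=20, d(NV,U)=20
2. join A+F (d=7) ⇒ AF; edges |A|=7/2, |F|=7/2
  updated: d(AF,NV)=31/2, d(AF,O)=35/2, d(AF,S)=35/2, d(AF,U)=11
3. join AF+U (d=11) ⇒ AFU; edges |AF|=2, |U|=11/2
  updated: d(AFU,NV)=17, d(AFU,O)=46/3, d(AFU,S)=19
4. join AFU+O (d=46/3) ⇒ AFOU; edges |AFU|=13/6, |O|=23/3
  updated: d(AFOU,NV)=37/2, d(AFOU,S)=41/2
5. join AFOU+NV (d=37/2) ⇒ AFNOUV; edges |AFOU|=19/12, |NV|=29/4
  updated: d(AFNOUV,S)=61/3
6. join AFNOUV+S (d=61/3) ⇒ AFNOSUV; edges |AFNOUV|=11/12, |S|=61/6
final tree: (((((A:7/2,F:7/2):2,U:11/2):13/6,O:23/3):19/12,(N:2,V:2):29/4):11/12,S:61/6)
total length: 193/4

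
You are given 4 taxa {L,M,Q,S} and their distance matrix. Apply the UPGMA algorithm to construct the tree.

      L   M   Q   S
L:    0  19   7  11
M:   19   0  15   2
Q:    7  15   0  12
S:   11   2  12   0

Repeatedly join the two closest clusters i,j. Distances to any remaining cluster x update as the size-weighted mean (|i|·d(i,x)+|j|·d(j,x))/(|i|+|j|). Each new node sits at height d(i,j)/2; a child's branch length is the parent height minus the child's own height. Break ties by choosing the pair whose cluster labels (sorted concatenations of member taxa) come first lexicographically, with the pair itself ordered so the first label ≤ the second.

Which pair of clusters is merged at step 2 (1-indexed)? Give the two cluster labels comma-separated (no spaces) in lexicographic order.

L,Q

step 1: merge (M,S) at d=2; branch lengths M→1, S→1; new cluster MS
  updated: d(L,MS)=15, d(MS,Q)=27/2
step 2: merge (L,Q) at d=7; branch lengths L→7/2, Q→7/2; new cluster LQ
  updated: d(LQ,MS)=57/4
step 3: merge (LQ,MS) at d=57/4; branch lengths LQ→29/8, MS→49/8; new cluster LMQS
final tree: ((L:7/2,Q:7/2):29/8,(M:1,S:1):49/8)
total length: 75/4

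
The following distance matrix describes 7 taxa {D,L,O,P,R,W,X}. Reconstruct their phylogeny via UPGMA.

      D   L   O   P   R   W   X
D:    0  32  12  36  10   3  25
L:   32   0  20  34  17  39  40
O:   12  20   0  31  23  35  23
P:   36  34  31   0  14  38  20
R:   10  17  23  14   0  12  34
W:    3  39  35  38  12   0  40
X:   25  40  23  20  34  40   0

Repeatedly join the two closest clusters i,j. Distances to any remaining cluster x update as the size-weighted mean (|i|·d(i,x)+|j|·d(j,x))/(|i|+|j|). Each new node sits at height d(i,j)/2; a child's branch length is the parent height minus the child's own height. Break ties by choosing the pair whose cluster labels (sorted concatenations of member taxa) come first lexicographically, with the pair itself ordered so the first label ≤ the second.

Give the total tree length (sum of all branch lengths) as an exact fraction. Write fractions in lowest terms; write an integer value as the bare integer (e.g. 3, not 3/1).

215/3

step 1: merge (D,W) at d=3; branch lengths D→3/2, W→3/2; new cluster DW
  updated: d(DW,L)=71/2, d(DW,O)=47/2, d(DW,P)=37, d(DW,R)=11, d(DW,X)=65/2
step 2: merge (DW,R) at d=11; branch lengths DW→4, R→11/2; new cluster DRW
  updated: d(DRW,L)=88/3, d(DRW,O)=70/3, d(DRW,P)=88/3, d(DRW,X)=33
step 3: merge (L,O) at d=20; branch lengths L→10, O→10; new cluster LO
  updated: d(DRW,LO)=79/3, d(LO,P)=65/2, d(LO,X)=63/2
step 4: merge (P,X) at d=20; branch lengths P→10, X→10; new cluster PX
  updated: d(DRW,PX)=187/6, d(LO,PX)=32
step 5: merge (DRW,LO) at d=79/3; branch lengths DRW→23/3, LO→19/6; new cluster DLORW
  updated: d(DLORW,PX)=63/2
step 6: merge (DLORW,PX) at d=63/2; branch lengths DLORW→31/12, PX→23/4; new cluster DLOPRWX
final tree: ((((D:3/2,W:3/2):4,R:11/2):23/3,(L:10,O:10):19/6):31/12,(P:10,X:10):23/4)
total length: 215/3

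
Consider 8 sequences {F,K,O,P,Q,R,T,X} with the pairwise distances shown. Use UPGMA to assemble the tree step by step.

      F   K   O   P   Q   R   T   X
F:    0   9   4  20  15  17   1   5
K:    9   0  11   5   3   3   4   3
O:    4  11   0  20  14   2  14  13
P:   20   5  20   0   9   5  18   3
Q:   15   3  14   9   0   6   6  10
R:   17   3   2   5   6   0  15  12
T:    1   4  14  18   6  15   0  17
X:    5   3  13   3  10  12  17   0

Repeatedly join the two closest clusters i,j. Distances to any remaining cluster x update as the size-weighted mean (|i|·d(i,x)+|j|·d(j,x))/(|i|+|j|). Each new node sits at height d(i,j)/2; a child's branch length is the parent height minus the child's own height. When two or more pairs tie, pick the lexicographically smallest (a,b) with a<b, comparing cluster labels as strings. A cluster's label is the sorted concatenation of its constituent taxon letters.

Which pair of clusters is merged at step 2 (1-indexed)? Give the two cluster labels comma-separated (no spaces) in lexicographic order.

O,R

1. join F+T (d=1) ⇒ FT; edges |F|=1/2, |T|=1/2
  updated: d(FT,K)=13/2, d(FT,O)=9, d(FT,P)=19, d(FT,Q)=21/2, d(FT,R)=16, d(FT,X)=11
2. join O+R (d=2) ⇒ OR; edges |O|=1, |R|=1
  updated: d(FT,OR)=25/2, d(K,OR)=7, d(OR,P)=25/2, d(OR,Q)=10, d(OR,X)=25/2
3. join K+Q (d=3) ⇒ KQ; edges |K|=3/2, |Q|=3/2
  updated: d(FT,KQ)=17/2, d(KQ,OR)=17/2, d(KQ,P)=7, d(KQ,X)=13/2
4. join P+X (d=3) ⇒ PX; edges |P|=3/2, |X|=3/2
  updated: d(FT,PX)=15, d(KQ,PX)=27/4, d(OR,PX)=25/2
5. join KQ+PX (d=27/4) ⇒ KPQX; edges |KQ|=15/8, |PX|=15/8
  updated: d(FT,KPQX)=47/4, d(KPQX,OR)=21/2
6. join KPQX+OR (d=21/2) ⇒ KOPQRX; edges |KPQX|=15/8, |OR|=17/4
  updated: d(FT,KOPQRX)=12
7. join FT+KOPQRX (d=12) ⇒ FKOPQRTX; edges |FT|=11/2, |KOPQRX|=3/4
final tree: ((F:1/2,T:1/2):11/2,(((K:3/2,Q:3/2):15/8,(P:3/2,X:3/2):15/8):15/8,(O:1,R:1):17/4):3/4)
total length: 201/8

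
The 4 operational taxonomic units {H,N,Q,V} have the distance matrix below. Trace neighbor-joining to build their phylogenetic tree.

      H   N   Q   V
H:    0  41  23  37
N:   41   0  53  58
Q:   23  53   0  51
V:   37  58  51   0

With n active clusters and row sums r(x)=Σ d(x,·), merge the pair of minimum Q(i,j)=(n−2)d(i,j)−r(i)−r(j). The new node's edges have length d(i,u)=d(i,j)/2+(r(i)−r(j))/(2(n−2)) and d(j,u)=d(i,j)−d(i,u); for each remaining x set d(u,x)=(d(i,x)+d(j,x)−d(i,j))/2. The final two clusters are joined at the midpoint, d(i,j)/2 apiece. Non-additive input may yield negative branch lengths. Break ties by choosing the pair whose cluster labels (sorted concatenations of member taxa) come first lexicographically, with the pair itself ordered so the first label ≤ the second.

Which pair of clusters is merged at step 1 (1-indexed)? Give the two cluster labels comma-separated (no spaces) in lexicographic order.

H,Q

1. join H+Q (d=23, Q=-182) ⇒ HQ; edges |H|=5, |Q|=18
  updated: d(HQ,N)=71/2, d(HQ,V)=65/2
2. join HQ+N (d=71/2, Q=-126) ⇒ HNQ; edges |HQ|=5, |N|=61/2
  updated: d(HNQ,V)=55/2
3. join HNQ+V (d=55/2) ⇒ HNQV; edges |HNQ|=55/4, |V|=55/4
final tree: (((H:5,Q:18):5,N:61/2):55/4,V:55/4)
total length: 86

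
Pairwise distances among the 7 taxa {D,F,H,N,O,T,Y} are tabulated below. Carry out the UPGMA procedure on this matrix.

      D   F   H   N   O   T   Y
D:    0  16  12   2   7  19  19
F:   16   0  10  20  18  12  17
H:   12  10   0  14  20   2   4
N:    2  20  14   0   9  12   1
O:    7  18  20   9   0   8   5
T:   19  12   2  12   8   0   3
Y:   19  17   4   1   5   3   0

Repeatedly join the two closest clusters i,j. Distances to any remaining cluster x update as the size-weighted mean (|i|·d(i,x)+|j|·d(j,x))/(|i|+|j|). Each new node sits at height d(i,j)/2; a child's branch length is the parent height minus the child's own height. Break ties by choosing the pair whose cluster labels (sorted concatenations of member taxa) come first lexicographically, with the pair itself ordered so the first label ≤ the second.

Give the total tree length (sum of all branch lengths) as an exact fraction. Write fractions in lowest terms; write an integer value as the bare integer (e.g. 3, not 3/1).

1. join N+Y (d=1) ⇒ NY; edges |N|=1/2, |Y|=1/2
  updated: d(D,NY)=21/2, d(F,NY)=37/2, d(H,NY)=9, d(NY,O)=7, d(NY,T)=15/2
2. join H+T (d=2) ⇒ HT; edges |H|=1, |T|=1
  updated: d(D,HT)=31/2, d(F,HT)=11, d(HT,NY)=33/4, d(HT,O)=14
3. join D+O (d=7) ⇒ DO; edges |D|=7/2, |O|=7/2
  updated: d(DO,F)=17, d(DO,HT)=59/4, d(DO,NY)=35/4
4. join HT+NY (d=33/4) ⇒ HNTY; edges |HT|=25/8, |NY|=29/8
  updated: d(DO,HNTY)=47/4, d(F,HNTY)=59/4
5. join DO+HNTY (d=47/4) ⇒ DHNOTY; edges |DO|=19/8, |HNTY|=7/4
  updated: d(DHNOTY,F)=31/2
6. join DHNOTY+F (d=31/2) ⇒ DFHNOTY; edges |DHNOTY|=15/8, |F|=31/4
final tree: (((D:7/2,O:7/2):19/8,((H:1,T:1):25/8,(N:1/2,Y:1/2):29/8):7/4):15/8,F:31/4)
total length: 61/2

61/2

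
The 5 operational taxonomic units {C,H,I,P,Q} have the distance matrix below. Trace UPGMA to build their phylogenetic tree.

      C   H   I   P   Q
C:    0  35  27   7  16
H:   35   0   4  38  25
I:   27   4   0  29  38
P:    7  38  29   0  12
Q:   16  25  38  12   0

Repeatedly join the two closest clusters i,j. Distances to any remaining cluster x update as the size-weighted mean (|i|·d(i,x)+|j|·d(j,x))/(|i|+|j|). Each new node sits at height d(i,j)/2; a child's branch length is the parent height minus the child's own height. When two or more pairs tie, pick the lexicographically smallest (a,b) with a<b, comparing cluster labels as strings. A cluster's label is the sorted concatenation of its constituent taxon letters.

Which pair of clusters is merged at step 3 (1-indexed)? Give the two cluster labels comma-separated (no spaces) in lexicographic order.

step 1: merge (H,I) at d=4; branch lengths H→2, I→2; new cluster HI
  updated: d(C,HI)=31, d(HI,P)=67/2, d(HI,Q)=63/2
step 2: merge (C,P) at d=7; branch lengths C→7/2, P→7/2; new cluster CP
  updated: d(CP,HI)=129/4, d(CP,Q)=14
step 3: merge (CP,Q) at d=14; branch lengths CP→7/2, Q→7; new cluster CPQ
  updated: d(CPQ,HI)=32
step 4: merge (CPQ,HI) at d=32; branch lengths CPQ→9, HI→14; new cluster CHIPQ
final tree: (((C:7/2,P:7/2):7/2,Q:7):9,(H:2,I:2):14)
total length: 89/2

CP,Q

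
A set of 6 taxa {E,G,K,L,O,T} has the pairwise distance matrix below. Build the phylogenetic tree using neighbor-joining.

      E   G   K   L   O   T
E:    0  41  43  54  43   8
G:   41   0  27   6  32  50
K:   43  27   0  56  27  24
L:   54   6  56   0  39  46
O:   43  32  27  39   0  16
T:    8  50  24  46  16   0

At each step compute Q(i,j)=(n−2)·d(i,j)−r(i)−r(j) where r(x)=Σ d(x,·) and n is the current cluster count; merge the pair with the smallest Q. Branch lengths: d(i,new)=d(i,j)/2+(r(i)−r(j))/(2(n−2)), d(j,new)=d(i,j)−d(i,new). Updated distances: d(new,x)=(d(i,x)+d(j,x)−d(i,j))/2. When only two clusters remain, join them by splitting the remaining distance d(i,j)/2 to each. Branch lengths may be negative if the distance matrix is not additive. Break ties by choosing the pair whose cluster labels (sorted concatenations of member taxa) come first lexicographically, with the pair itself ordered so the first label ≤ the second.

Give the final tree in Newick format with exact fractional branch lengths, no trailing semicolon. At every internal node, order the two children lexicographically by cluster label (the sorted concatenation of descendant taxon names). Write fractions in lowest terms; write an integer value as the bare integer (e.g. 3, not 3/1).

((((E:139/12,T:-43/12):239/16,K:233/16):31/16,(G:-21/8,L:69/8):367/16):153/32,O:153/32)

step 1: merge (G,L) at d=6, Q=-333; branch lengths G→-21/8, L→69/8; new cluster GL
  updated: d(E,GL)=89/2, d(GL,K)=77/2, d(GL,O)=65/2, d(GL,T)=45
step 2: merge (E,T) at d=8, Q=-415/2; branch lengths E→139/12, T→-43/12; new cluster ET
  updated: d(ET,GL)=163/4, d(ET,K)=59/2, d(ET,O)=51/2
step 3: merge (ET,K) at d=59/2, Q=-527/4; branch lengths ET→239/16, K→233/16; new cluster EKT
  updated: d(EKT,GL)=199/8, d(EKT,O)=23/2
step 4: merge (EKT,GL) at d=199/8, Q=-551/8; branch lengths EKT→31/16, GL→367/16; new cluster EGKLT
  updated: d(EGKLT,O)=153/16
step 5: merge (EGKLT,O) at d=153/16; branch lengths EGKLT→153/32, O→153/32; new cluster EGKLOT
final tree: ((((E:139/12,T:-43/12):239/16,K:233/16):31/16,(G:-21/8,L:69/8):367/16):153/32,O:153/32)
total length: 1247/16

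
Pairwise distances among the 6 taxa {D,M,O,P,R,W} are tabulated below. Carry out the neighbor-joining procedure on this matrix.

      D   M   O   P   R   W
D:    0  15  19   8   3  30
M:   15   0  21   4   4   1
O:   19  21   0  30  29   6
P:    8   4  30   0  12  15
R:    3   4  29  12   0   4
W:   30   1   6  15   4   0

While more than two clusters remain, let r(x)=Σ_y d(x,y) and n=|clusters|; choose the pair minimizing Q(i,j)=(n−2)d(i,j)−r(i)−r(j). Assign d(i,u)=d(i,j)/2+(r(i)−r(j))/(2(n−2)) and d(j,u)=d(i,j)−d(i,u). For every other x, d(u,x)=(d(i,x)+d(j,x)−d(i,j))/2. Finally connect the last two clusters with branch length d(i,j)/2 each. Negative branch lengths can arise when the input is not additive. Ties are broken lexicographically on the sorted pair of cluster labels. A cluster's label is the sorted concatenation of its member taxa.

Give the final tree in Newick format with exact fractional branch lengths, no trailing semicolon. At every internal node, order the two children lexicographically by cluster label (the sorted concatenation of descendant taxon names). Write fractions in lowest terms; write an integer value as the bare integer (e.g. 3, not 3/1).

iteration 1: select O,W (d=6, Q=-137); attach at lengths (73/8, -25/8); label the merged cluster OW
  updated: d(D,OW)=43/2, d(M,OW)=8, d(OW,P)=39/2, d(OW,R)=27/2
iteration 2: select D,R (d=3, Q=-71); attach at lengths (4, -1); label the merged cluster DR
  updated: d(DR,M)=8, d(DR,OW)=16, d(DR,P)=17/2
iteration 3: select DR,P (d=17/2, Q=-95/2); attach at lengths (35/8, 33/8); label the merged cluster DPR
  updated: d(DPR,M)=7/4, d(DPR,OW)=27/2
iteration 4: select DPR,M (d=7/4, Q=-93/4); attach at lengths (29/8, -15/8); label the merged cluster DMPR
  updated: d(DMPR,OW)=79/8
iteration 5: select DMPR,OW (d=79/8); attach at lengths (79/16, 79/16); label the merged cluster DMOPRW
final tree: ((((D:4,R:-1):35/8,P:33/8):29/8,M:-15/8):79/16,(O:73/8,W:-25/8):79/16)
total length: 233/8

((((D:4,R:-1):35/8,P:33/8):29/8,M:-15/8):79/16,(O:73/8,W:-25/8):79/16)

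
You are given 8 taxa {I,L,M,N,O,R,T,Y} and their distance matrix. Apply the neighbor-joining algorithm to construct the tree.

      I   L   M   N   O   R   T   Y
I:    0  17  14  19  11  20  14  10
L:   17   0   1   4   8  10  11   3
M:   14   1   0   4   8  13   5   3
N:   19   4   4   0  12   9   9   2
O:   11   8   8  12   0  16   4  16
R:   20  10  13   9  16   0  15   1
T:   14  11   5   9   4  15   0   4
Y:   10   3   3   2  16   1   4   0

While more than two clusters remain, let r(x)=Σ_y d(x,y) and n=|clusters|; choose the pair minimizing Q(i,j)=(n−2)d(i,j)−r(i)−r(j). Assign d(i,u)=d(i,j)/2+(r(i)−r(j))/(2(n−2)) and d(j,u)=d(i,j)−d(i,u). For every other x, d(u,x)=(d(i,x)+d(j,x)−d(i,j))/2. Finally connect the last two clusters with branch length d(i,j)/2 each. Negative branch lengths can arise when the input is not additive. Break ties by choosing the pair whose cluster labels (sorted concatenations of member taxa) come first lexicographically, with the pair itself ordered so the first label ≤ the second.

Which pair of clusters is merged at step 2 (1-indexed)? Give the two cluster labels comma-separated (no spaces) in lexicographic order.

step 1: merge (R,Y) at d=1, Q=-117; branch lengths R→17/4, Y→-13/4; new cluster RY
  updated: d(I,RY)=29/2, d(L,RY)=6, d(M,RY)=15/2, d(N,RY)=5, d(O,RY)=31/2, d(RY,T)=9
step 2: merge (I,O) at d=11, Q=-93; branch lengths I→43/5, O→12/5; new cluster IO
  updated: d(IO,L)=7, d(IO,M)=11/2, d(IO,N)=10, d(IO,RY)=19/2, d(IO,T)=7/2
step 3: merge (IO,T) at d=7/2, Q=-59; branch lengths IO→3/2, T→2; new cluster IOT
  updated: d(IOT,L)=29/4, d(IOT,M)=7/2, d(IOT,N)=31/4, d(IOT,RY)=15/2
step 4: merge (N,RY) at d=5, Q=-127/4; branch lengths N→13/8, RY→27/8; new cluster NRY
  updated: d(IOT,NRY)=41/8, d(L,NRY)=5/2, d(M,NRY)=13/4
step 5: merge (IOT,M) at d=7/2, Q=-133/8; branch lengths IOT→121/32, M→-9/32; new cluster IMOT
  updated: d(IMOT,L)=19/8, d(IMOT,NRY)=39/16
step 6: merge (IMOT,L) at d=19/8, Q=-117/16; branch lengths IMOT→37/32, L→39/32; new cluster ILMOT
  updated: d(ILMOT,NRY)=41/32
step 7: merge (ILMOT,NRY) at d=41/32; branch lengths ILMOT→41/64, NRY→41/64; new cluster ILMNORTY
final tree: (((((I:43/5,O:12/5):3/2,T:2):121/32,M:-9/32):37/32,L:39/32):41/64,(N:13/8,(R:17/4,Y:-13/4):27/8):41/64)
total length: 885/32

I,O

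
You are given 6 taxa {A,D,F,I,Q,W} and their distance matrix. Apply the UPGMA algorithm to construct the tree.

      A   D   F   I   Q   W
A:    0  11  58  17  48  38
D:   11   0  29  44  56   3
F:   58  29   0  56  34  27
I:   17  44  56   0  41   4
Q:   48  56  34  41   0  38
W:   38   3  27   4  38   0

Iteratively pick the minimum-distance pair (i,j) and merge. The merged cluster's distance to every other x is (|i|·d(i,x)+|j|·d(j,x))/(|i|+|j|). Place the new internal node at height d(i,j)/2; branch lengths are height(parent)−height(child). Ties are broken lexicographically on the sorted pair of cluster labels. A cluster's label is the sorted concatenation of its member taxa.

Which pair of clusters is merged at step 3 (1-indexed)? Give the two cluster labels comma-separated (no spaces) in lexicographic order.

AI,DW

step 1: merge (D,W) at d=3; branch lengths D→3/2, W→3/2; new cluster DW
  updated: d(A,DW)=49/2, d(DW,F)=28, d(DW,I)=24, d(DW,Q)=47
step 2: merge (A,I) at d=17; branch lengths A→17/2, I→17/2; new cluster AI
  updated: d(AI,DW)=97/4, d(AI,F)=57, d(AI,Q)=89/2
step 3: merge (AI,DW) at d=97/4; branch lengths AI→29/8, DW→85/8; new cluster ADIW
  updated: d(ADIW,F)=85/2, d(ADIW,Q)=183/4
step 4: merge (F,Q) at d=34; branch lengths F→17, Q→17; new cluster FQ
  updated: d(ADIW,FQ)=353/8
step 5: merge (ADIW,FQ) at d=353/8; branch lengths ADIW→159/16, FQ→81/16; new cluster ADFIQW
final tree: (((A:17/2,I:17/2):29/8,(D:3/2,W:3/2):85/8):159/16,(F:17,Q:17):81/16)
total length: 333/4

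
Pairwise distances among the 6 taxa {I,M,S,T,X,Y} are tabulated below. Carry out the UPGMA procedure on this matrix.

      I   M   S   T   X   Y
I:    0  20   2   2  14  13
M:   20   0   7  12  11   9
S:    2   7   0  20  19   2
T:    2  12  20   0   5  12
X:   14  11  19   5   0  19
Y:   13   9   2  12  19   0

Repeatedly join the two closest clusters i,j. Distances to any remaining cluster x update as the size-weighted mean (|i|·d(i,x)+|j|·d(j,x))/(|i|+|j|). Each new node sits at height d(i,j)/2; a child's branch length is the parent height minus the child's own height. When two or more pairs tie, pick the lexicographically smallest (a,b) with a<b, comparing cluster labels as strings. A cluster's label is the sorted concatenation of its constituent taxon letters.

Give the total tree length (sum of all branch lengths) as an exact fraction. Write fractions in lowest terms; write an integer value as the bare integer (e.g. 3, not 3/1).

239/9

iteration 1: select I,S (d=2); attach at lengths (1, 1); label the merged cluster IS
  updated: d(IS,M)=27/2, d(IS,T)=11, d(IS,X)=33/2, d(IS,Y)=15/2
iteration 2: select T,X (d=5); attach at lengths (5/2, 5/2); label the merged cluster TX
  updated: d(IS,TX)=55/4, d(M,TX)=23/2, d(TX,Y)=31/2
iteration 3: select IS,Y (d=15/2); attach at lengths (11/4, 15/4); label the merged cluster ISY
  updated: d(ISY,M)=12, d(ISY,TX)=43/3
iteration 4: select M,TX (d=23/2); attach at lengths (23/4, 13/4); label the merged cluster MTX
  updated: d(ISY,MTX)=122/9
iteration 5: select ISY,MTX (d=122/9); attach at lengths (109/36, 37/36); label the merged cluster IMSTXY
final tree: (((I:1,S:1):11/4,Y:15/4):109/36,(M:23/4,(T:5/2,X:5/2):13/4):37/36)
total length: 239/9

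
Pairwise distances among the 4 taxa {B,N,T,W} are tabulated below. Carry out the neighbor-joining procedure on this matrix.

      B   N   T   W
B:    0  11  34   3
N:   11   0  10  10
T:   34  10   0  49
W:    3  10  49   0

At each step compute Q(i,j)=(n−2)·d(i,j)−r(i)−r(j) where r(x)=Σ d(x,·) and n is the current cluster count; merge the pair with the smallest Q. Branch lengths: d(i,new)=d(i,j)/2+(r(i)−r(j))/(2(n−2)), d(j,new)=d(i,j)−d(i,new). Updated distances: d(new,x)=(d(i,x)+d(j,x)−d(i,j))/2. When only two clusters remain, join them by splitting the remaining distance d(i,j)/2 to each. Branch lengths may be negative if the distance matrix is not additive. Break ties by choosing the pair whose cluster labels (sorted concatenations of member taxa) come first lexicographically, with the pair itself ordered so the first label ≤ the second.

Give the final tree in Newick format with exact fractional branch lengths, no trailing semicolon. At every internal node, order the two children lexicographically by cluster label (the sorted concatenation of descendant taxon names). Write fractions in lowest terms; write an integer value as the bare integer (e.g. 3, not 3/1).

(((B:-2,W:5):39/2,N:-21/2):41/4,T:41/4)

iteration 1: select B,W (d=3, Q=-104); attach at lengths (-2, 5); label the merged cluster BW
  updated: d(BW,N)=9, d(BW,T)=40
iteration 2: select BW,N (d=9, Q=-59); attach at lengths (39/2, -21/2); label the merged cluster BNW
  updated: d(BNW,T)=41/2
iteration 3: select BNW,T (d=41/2); attach at lengths (41/4, 41/4); label the merged cluster BNTW
final tree: (((B:-2,W:5):39/2,N:-21/2):41/4,T:41/4)
total length: 65/2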